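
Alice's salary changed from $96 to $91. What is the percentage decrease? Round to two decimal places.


Find the absolute change:
|91 - 96| = 5
Divide by original and multiply by 100:
5 / 96 x 100 = 5.2083...% ≈ 5.21%

5.21%


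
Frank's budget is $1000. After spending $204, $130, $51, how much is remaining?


Add up expenses:
$204 + $130 + $51 = $385
Subtract from budget:
$1000 - $385 = $615

$615


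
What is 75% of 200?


Convert percentage to decimal:
75% = 0.75
Multiply:
200 x 0.75 = 150

150


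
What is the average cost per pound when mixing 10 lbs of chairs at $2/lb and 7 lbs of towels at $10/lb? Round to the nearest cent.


Cost of chairs:
10 x $2 = $20
Cost of towels:
7 x $10 = $70
Total cost: $20 + $70 = $90
Total weight: 17 lbs
Average: $90 / 17 = $5.2941... ≈ $5.29/lb

$5.29/lb


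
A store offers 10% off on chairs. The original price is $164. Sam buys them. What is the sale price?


Calculate the discount amount:
10% of $164 = $16.40
Subtract from original:
$164 - $16.40 = $147.60

$147.60


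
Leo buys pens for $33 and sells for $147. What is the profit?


Selling price = $147
Cost price = $33
Profit = selling price - cost price:
Profit = $147 - $33 = $114

$114


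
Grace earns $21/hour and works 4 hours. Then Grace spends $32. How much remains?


Calculate earnings:
4 x $21 = $84
Subtract spending:
$84 - $32 = $52

$52


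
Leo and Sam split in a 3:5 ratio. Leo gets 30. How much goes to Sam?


Find the multiplier:
30 / 3 = 10
Apply to Sam's share:
5 x 10 = 50

50


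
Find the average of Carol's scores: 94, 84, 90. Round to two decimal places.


Add the scores:
94 + 84 + 90 = 268
Divide by the number of tests:
268 / 3 = 89.3333... ≈ 89.33

89.33


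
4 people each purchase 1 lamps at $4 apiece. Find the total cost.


Cost per person:
1 x $4 = $4
Group total:
4 x $4 = $16

$16


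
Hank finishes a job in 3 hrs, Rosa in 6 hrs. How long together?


Hank's rate: 1/3 of the job per hour
Rosa's rate: 1/6 of the job per hour
Combined rate: 1/3 + 1/6 = 1/2 per hour
Time = 1 / (1/2) = 2 hours

2 hours


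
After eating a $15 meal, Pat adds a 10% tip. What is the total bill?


Calculate the tip:
10% of $15 = $1.50
Add tip to meal cost:
$15 + $1.50 = $16.50

$16.50


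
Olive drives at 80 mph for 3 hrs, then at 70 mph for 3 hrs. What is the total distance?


Leg 1 distance:
80 x 3 = 240 miles
Leg 2 distance:
70 x 3 = 210 miles
Total distance:
240 + 210 = 450 miles

450 miles


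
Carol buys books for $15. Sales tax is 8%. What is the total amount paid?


Calculate the tax:
8% of $15 = $1.20
Add tax to price:
$15 + $1.20 = $16.20

$16.20


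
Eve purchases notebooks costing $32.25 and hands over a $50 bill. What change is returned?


Start with the amount paid:
$50
Subtract the price:
$50 - $32.25 = $17.75

$17.75


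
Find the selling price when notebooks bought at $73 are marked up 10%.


Calculate the markup amount:
10% of $73 = $7.30
Add to cost:
$73 + $7.30 = $80.30

$80.30


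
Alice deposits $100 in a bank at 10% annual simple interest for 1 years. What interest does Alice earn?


Use the formula I = P x R x T / 100
P x R x T = 100 x 10 x 1 = 1000
I = 1000 / 100 = $10

$10


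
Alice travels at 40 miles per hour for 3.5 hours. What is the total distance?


Use the formula: distance = speed x time
Speed = 40 mph, Time = 3.5 hours
40 x 3.5 = 140 miles

140 miles


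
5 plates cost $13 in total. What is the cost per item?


Total cost: $13
Number of items: 5
Unit price: $13 / 5 = $2.60

$2.60


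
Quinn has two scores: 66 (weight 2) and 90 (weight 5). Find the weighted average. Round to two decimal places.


Weighted sum:
2 x 66 + 5 x 90 = 582
Total weight:
2 + 5 = 7
Weighted average:
582 / 7 = 83.1428... ≈ 83.14

83.14


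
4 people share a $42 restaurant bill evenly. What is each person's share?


Total bill: $42
Number of people: 4
Each pays: $42 / 4 = $10.50

$10.50


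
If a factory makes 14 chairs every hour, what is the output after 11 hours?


Production rate: 14 chairs per hour
Time: 11 hours
Total: 14 x 11 = 154 chairs

154 chairs


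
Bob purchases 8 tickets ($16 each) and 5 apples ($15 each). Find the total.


Cost of tickets:
8 x $16 = $128
Cost of apples:
5 x $15 = $75
Add both:
$128 + $75 = $203

$203


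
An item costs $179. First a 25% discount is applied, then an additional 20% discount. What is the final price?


First discount:
25% of $179 = $44.75
Price after first discount:
$179 - $44.75 = $134.25
Second discount:
20% of $134.25 = $26.85
Final price:
$134.25 - $26.85 = $107.40

$107.40


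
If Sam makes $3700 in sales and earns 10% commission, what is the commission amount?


Convert rate to decimal:
10% = 0.1
Multiply by sales:
$3700 x 0.1 = $370

$370


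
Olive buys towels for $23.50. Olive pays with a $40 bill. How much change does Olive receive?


Start with the amount paid:
$40
Subtract the price:
$40 - $23.50 = $16.50

$16.50


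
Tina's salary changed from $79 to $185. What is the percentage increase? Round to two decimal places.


Find the absolute change:
|185 - 79| = 106
Divide by original and multiply by 100:
106 / 79 x 100 = 134.1772...% ≈ 134.18%

134.18%


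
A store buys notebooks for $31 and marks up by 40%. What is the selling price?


Calculate the markup amount:
40% of $31 = $12.40
Add to cost:
$31 + $12.40 = $43.40

$43.40


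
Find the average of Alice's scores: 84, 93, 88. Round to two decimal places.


Add the scores:
84 + 93 + 88 = 265
Divide by the number of tests:
265 / 3 = 88.3333... ≈ 88.33

88.33


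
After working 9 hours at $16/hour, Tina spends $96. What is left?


Calculate earnings:
9 x $16 = $144
Subtract spending:
$144 - $96 = $48

$48


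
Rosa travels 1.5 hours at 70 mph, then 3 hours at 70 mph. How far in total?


Leg 1 distance:
70 x 1.5 = 105 miles
Leg 2 distance:
70 x 3 = 210 miles
Total distance:
105 + 210 = 315 miles

315 miles


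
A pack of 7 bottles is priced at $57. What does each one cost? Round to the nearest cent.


Total cost: $57
Number of items: 7
Unit price: $57 / 7 = $8.1428... ≈ $8.14

$8.14


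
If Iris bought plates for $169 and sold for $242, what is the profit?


Selling price = $242
Cost price = $169
Profit = selling price - cost price:
Profit = $242 - $169 = $73

$73


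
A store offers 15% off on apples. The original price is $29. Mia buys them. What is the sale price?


Calculate the discount amount:
15% of $29 = $4.35
Subtract from original:
$29 - $4.35 = $24.65

$24.65


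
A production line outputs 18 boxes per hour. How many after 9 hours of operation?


Production rate: 18 boxes per hour
Time: 9 hours
Total: 18 x 9 = 162 boxes

162 boxes


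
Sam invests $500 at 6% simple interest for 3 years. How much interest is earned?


Use the formula I = P x R x T / 100
P x R x T = 500 x 6 x 3 = 9000
I = 9000 / 100 = $90

$90


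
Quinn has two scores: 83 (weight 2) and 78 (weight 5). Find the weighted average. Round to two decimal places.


Weighted sum:
2 x 83 + 5 x 78 = 556
Total weight:
2 + 5 = 7
Weighted average:
556 / 7 = 79.4285... ≈ 79.43

79.43


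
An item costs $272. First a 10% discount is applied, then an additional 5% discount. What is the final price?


First discount:
10% of $272 = $27.20
Price after first discount:
$272 - $27.20 = $244.80
Second discount:
5% of $244.80 = $12.24
Final price:
$244.80 - $12.24 = $232.56

$232.56


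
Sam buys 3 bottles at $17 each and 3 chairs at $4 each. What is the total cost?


Cost of bottles:
3 x $17 = $51
Cost of chairs:
3 x $4 = $12
Add both:
$51 + $12 = $63

$63


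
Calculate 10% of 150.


Convert percentage to decimal:
10% = 0.1
Multiply:
150 x 0.1 = 15

15


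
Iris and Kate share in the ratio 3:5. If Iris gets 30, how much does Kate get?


Find the multiplier:
30 / 3 = 10
Apply to Kate's share:
5 x 10 = 50

50


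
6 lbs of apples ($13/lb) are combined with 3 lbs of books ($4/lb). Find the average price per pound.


Cost of apples:
6 x $13 = $78
Cost of books:
3 x $4 = $12
Total cost: $78 + $12 = $90
Total weight: 9 lbs
Average: $90 / 9 = $10/lb

$10/lb


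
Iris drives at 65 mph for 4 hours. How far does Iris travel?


Use the formula: distance = speed x time
Speed = 65 mph, Time = 4 hours
65 x 4 = 260 miles

260 miles


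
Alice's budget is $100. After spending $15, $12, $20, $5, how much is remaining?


Add up expenses:
$15 + $12 + $20 + $5 = $52
Subtract from budget:
$100 - $52 = $48

$48


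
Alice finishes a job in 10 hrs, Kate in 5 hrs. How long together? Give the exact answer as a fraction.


Alice's rate: 1/10 of the job per hour
Kate's rate: 1/5 of the job per hour
Combined rate: 1/10 + 1/5 = 3/10 per hour
Time = 1 / (3/10) = 10/3 hours (≈ 3.33 hours)

10/3 hours


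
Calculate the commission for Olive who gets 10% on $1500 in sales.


Convert rate to decimal:
10% = 0.1
Multiply by sales:
$1500 x 0.1 = $150

$150


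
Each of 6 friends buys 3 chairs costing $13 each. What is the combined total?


Cost per person:
3 x $13 = $39
Group total:
6 x $39 = $234

$234


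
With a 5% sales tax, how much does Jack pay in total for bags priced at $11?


Calculate the tax:
5% of $11 = $0.55
Add tax to price:
$11 + $0.55 = $11.55

$11.55


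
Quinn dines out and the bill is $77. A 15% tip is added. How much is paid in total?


Calculate the tip:
15% of $77 = $11.55
Add tip to meal cost:
$77 + $11.55 = $88.55

$88.55


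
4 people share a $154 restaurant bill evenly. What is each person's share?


Total bill: $154
Number of people: 4
Each pays: $154 / 4 = $38.50

$38.50


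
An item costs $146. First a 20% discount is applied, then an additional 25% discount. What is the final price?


First discount:
20% of $146 = $29.20
Price after first discount:
$146 - $29.20 = $116.80
Second discount:
25% of $116.80 = $29.20
Final price:
$116.80 - $29.20 = $87.60

$87.60


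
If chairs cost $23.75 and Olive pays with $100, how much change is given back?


Start with the amount paid:
$100
Subtract the price:
$100 - $23.75 = $76.25

$76.25


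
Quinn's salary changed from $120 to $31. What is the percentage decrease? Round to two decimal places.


Find the absolute change:
|31 - 120| = 89
Divide by original and multiply by 100:
89 / 120 x 100 = 74.1666...% ≈ 74.17%

74.17%


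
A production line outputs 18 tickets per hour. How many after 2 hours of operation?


Production rate: 18 tickets per hour
Time: 2 hours
Total: 18 x 2 = 36 tickets

36 tickets


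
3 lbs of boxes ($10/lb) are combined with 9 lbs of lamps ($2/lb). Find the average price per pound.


Cost of boxes:
3 x $10 = $30
Cost of lamps:
9 x $2 = $18
Total cost: $30 + $18 = $48
Total weight: 12 lbs
Average: $48 / 12 = $4/lb

$4/lb


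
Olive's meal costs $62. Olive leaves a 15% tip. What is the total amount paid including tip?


Calculate the tip:
15% of $62 = $9.30
Add tip to meal cost:
$62 + $9.30 = $71.30

$71.30


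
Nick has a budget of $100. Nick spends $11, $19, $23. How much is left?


Add up expenses:
$11 + $19 + $23 = $53
Subtract from budget:
$100 - $53 = $47

$47


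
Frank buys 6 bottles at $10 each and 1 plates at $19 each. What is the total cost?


Cost of bottles:
6 x $10 = $60
Cost of plates:
1 x $19 = $19
Add both:
$60 + $19 = $79

$79


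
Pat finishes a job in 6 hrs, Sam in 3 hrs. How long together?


Pat's rate: 1/6 of the job per hour
Sam's rate: 1/3 of the job per hour
Combined rate: 1/6 + 1/3 = 1/2 per hour
Time = 1 / (1/2) = 2 hours

2 hours


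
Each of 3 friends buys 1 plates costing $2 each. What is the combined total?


Cost per person:
1 x $2 = $2
Group total:
3 x $2 = $6

$6


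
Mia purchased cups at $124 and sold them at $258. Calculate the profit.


Selling price = $258
Cost price = $124
Profit = selling price - cost price:
Profit = $258 - $124 = $134

$134


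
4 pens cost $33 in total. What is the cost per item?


Total cost: $33
Number of items: 4
Unit price: $33 / 4 = $8.25

$8.25


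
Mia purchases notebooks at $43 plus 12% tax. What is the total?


Calculate the tax:
12% of $43 = $5.16
Add tax to price:
$43 + $5.16 = $48.16

$48.16


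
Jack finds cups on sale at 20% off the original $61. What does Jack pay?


Calculate the discount amount:
20% of $61 = $12.20
Subtract from original:
$61 - $12.20 = $48.80

$48.80


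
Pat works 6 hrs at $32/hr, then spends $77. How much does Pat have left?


Calculate earnings:
6 x $32 = $192
Subtract spending:
$192 - $77 = $115

$115


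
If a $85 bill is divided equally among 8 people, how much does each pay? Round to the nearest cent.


Total bill: $85
Number of people: 8
Each pays: $85 / 8 = $10.625 ≈ $10.63

$10.63


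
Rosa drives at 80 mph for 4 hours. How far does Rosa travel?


Use the formula: distance = speed x time
Speed = 80 mph, Time = 4 hours
80 x 4 = 320 miles

320 miles


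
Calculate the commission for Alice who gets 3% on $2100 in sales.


Convert rate to decimal:
3% = 0.03
Multiply by sales:
$2100 x 0.03 = $63

$63


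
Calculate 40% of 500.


Convert percentage to decimal:
40% = 0.4
Multiply:
500 x 0.4 = 200

200


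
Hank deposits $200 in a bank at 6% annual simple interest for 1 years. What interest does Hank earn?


Use the formula I = P x R x T / 100
P x R x T = 200 x 6 x 1 = 1200
I = 1200 / 100 = $12

$12


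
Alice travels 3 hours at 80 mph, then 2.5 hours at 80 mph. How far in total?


Leg 1 distance:
80 x 3 = 240 miles
Leg 2 distance:
80 x 2.5 = 200 miles
Total distance:
240 + 200 = 440 miles

440 miles


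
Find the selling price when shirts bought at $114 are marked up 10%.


Calculate the markup amount:
10% of $114 = $11.40
Add to cost:
$114 + $11.40 = $125.40

$125.40


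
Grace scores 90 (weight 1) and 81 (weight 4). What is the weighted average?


Weighted sum:
1 x 90 + 4 x 81 = 414
Total weight:
1 + 4 = 5
Weighted average:
414 / 5 = 82.8

82.8


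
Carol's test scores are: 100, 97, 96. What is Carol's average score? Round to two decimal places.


Add the scores:
100 + 97 + 96 = 293
Divide by the number of tests:
293 / 3 = 97.6666... ≈ 97.67

97.67


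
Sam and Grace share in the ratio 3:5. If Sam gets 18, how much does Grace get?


Find the multiplier:
18 / 3 = 6
Apply to Grace's share:
5 x 6 = 30

30


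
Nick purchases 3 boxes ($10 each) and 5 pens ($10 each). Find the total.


Cost of boxes:
3 x $10 = $30
Cost of pens:
5 x $10 = $50
Add both:
$30 + $50 = $80

$80


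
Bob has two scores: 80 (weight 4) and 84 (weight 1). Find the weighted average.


Weighted sum:
4 x 80 + 1 x 84 = 404
Total weight:
4 + 1 = 5
Weighted average:
404 / 5 = 80.8

80.8


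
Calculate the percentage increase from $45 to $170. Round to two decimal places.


Find the absolute change:
|170 - 45| = 125
Divide by original and multiply by 100:
125 / 45 x 100 = 277.7777...% ≈ 277.78%

277.78%


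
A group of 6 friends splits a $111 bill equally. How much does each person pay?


Total bill: $111
Number of people: 6
Each pays: $111 / 6 = $18.50

$18.50


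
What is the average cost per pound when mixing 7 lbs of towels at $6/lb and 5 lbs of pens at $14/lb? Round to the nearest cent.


Cost of towels:
7 x $6 = $42
Cost of pens:
5 x $14 = $70
Total cost: $42 + $70 = $112
Total weight: 12 lbs
Average: $112 / 12 = $9.3333... ≈ $9.33/lb

$9.33/lb


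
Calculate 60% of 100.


Convert percentage to decimal:
60% = 0.6
Multiply:
100 x 0.6 = 60

60


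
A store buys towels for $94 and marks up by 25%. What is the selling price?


Calculate the markup amount:
25% of $94 = $23.50
Add to cost:
$94 + $23.50 = $117.50

$117.50


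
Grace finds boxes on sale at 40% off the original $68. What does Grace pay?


Calculate the discount amount:
40% of $68 = $27.20
Subtract from original:
$68 - $27.20 = $40.80

$40.80


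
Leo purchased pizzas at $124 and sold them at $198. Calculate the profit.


Selling price = $198
Cost price = $124
Profit = selling price - cost price:
Profit = $198 - $124 = $74

$74


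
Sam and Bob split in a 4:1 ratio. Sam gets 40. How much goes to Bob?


Find the multiplier:
40 / 4 = 10
Apply to Bob's share:
1 x 10 = 10

10


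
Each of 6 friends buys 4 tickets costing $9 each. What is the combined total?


Cost per person:
4 x $9 = $36
Group total:
6 x $36 = $216

$216


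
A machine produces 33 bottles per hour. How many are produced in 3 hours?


Production rate: 33 bottles per hour
Time: 3 hours
Total: 33 x 3 = 99 bottles

99 bottles


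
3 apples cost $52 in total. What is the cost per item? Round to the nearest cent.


Total cost: $52
Number of items: 3
Unit price: $52 / 3 = $17.3333... ≈ $17.33

$17.33


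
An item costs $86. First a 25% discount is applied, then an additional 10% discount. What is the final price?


First discount:
25% of $86 = $21.50
Price after first discount:
$86 - $21.50 = $64.50
Second discount:
10% of $64.50 = $6.45
Final price:
$64.50 - $6.45 = $58.05

$58.05


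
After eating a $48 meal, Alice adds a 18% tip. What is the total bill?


Calculate the tip:
18% of $48 = $8.64
Add tip to meal cost:
$48 + $8.64 = $56.64

$56.64


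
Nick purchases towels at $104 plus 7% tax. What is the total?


Calculate the tax:
7% of $104 = $7.28
Add tax to price:
$104 + $7.28 = $111.28

$111.28


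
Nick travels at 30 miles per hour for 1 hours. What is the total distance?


Use the formula: distance = speed x time
Speed = 30 mph, Time = 1 hours
30 x 1 = 30 miles

30 miles


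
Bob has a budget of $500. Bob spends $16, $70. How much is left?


Add up expenses:
$16 + $70 = $86
Subtract from budget:
$500 - $86 = $414

$414


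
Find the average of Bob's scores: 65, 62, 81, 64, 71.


Add the scores:
65 + 62 + 81 + 64 + 71 = 343
Divide by the number of tests:
343 / 5 = 68.6

68.6


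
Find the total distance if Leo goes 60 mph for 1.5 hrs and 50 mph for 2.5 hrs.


Leg 1 distance:
60 x 1.5 = 90 miles
Leg 2 distance:
50 x 2.5 = 125 miles
Total distance:
90 + 125 = 215 miles

215 miles


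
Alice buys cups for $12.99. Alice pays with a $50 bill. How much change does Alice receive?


Start with the amount paid:
$50
Subtract the price:
$50 - $12.99 = $37.01

$37.01


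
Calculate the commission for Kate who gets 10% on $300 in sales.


Convert rate to decimal:
10% = 0.1
Multiply by sales:
$300 x 0.1 = $30

$30


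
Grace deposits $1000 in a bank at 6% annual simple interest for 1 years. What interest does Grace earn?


Use the formula I = P x R x T / 100
P x R x T = 1000 x 6 x 1 = 6000
I = 6000 / 100 = $60

$60


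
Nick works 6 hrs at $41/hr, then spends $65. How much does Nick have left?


Calculate earnings:
6 x $41 = $246
Subtract spending:
$246 - $65 = $181

$181


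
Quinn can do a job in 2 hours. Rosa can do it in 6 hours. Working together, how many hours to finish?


Quinn's rate: 1/2 of the job per hour
Rosa's rate: 1/6 of the job per hour
Combined rate: 1/2 + 1/6 = 2/3 per hour
Time = 1 / (2/3) = 3/2 = 1.5 hours

1.5 hours


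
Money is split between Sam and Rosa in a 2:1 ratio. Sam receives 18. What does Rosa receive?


Find the multiplier:
18 / 2 = 9
Apply to Rosa's share:
1 x 9 = 9

9


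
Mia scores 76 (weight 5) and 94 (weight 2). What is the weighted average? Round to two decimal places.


Weighted sum:
5 x 76 + 2 x 94 = 568
Total weight:
5 + 2 = 7
Weighted average:
568 / 7 = 81.1428... ≈ 81.14

81.14


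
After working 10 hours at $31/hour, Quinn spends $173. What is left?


Calculate earnings:
10 x $31 = $310
Subtract spending:
$310 - $173 = $137

$137


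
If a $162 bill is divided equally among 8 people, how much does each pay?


Total bill: $162
Number of people: 8
Each pays: $162 / 8 = $20.25

$20.25


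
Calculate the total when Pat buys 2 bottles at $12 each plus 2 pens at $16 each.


Cost of bottles:
2 x $12 = $24
Cost of pens:
2 x $16 = $32
Add both:
$24 + $32 = $56

$56


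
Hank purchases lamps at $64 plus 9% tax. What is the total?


Calculate the tax:
9% of $64 = $5.76
Add tax to price:
$64 + $5.76 = $69.76

$69.76


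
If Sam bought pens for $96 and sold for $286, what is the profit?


Selling price = $286
Cost price = $96
Profit = selling price - cost price:
Profit = $286 - $96 = $190

$190


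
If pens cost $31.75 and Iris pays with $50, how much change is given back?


Start with the amount paid:
$50
Subtract the price:
$50 - $31.75 = $18.25

$18.25


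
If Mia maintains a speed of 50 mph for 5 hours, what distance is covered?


Use the formula: distance = speed x time
Speed = 50 mph, Time = 5 hours
50 x 5 = 250 miles

250 miles


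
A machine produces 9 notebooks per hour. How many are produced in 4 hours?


Production rate: 9 notebooks per hour
Time: 4 hours
Total: 9 x 4 = 36 notebooks

36 notebooks


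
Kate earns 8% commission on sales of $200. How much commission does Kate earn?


Convert rate to decimal:
8% = 0.08
Multiply by sales:
$200 x 0.08 = $16

$16


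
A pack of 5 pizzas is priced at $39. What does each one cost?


Total cost: $39
Number of items: 5
Unit price: $39 / 5 = $7.80

$7.80


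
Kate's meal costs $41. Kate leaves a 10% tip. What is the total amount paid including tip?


Calculate the tip:
10% of $41 = $4.10
Add tip to meal cost:
$41 + $4.10 = $45.10

$45.10


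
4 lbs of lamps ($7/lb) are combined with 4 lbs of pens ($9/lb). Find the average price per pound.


Cost of lamps:
4 x $7 = $28
Cost of pens:
4 x $9 = $36
Total cost: $28 + $36 = $64
Total weight: 8 lbs
Average: $64 / 8 = $8/lb

$8/lb


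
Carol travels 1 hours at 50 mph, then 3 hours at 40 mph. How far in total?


Leg 1 distance:
50 x 1 = 50 miles
Leg 2 distance:
40 x 3 = 120 miles
Total distance:
50 + 120 = 170 miles

170 miles


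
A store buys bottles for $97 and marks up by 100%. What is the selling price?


Calculate the markup amount:
100% of $97 = $97
Add to cost:
$97 + $97 = $194

$194


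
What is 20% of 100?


Convert percentage to decimal:
20% = 0.2
Multiply:
100 x 0.2 = 20

20


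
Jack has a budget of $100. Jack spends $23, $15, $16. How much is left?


Add up expenses:
$23 + $15 + $16 = $54
Subtract from budget:
$100 - $54 = $46

$46


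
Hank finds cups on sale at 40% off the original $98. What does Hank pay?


Calculate the discount amount:
40% of $98 = $39.20
Subtract from original:
$98 - $39.20 = $58.80

$58.80


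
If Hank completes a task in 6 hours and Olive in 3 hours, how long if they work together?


Hank's rate: 1/6 of the job per hour
Olive's rate: 1/3 of the job per hour
Combined rate: 1/6 + 1/3 = 1/2 per hour
Time = 1 / (1/2) = 2 hours

2 hours


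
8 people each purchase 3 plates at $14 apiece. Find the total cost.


Cost per person:
3 x $14 = $42
Group total:
8 x $42 = $336

$336


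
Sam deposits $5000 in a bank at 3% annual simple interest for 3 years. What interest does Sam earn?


Use the formula I = P x R x T / 100
P x R x T = 5000 x 3 x 3 = 45000
I = 45000 / 100 = $450

$450


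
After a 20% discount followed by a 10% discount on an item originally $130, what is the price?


First discount:
20% of $130 = $26
Price after first discount:
$130 - $26 = $104
Second discount:
10% of $104 = $10.40
Final price:
$104 - $10.40 = $93.60

$93.60


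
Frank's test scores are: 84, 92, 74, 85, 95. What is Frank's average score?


Add the scores:
84 + 92 + 74 + 85 + 95 = 430
Divide by the number of tests:
430 / 5 = 86

86


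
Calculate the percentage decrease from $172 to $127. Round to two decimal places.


Find the absolute change:
|127 - 172| = 45
Divide by original and multiply by 100:
45 / 172 x 100 = 26.1627...% ≈ 26.16%

26.16%


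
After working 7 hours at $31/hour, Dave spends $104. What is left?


Calculate earnings:
7 x $31 = $217
Subtract spending:
$217 - $104 = $113

$113


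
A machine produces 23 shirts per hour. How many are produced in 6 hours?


Production rate: 23 shirts per hour
Time: 6 hours
Total: 23 x 6 = 138 shirts

138 shirts


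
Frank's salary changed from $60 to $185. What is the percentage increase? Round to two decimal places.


Find the absolute change:
|185 - 60| = 125
Divide by original and multiply by 100:
125 / 60 x 100 = 208.3333...% ≈ 208.33%

208.33%


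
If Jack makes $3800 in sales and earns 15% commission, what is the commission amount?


Convert rate to decimal:
15% = 0.15
Multiply by sales:
$3800 x 0.15 = $570

$570


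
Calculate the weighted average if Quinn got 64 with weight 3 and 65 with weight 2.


Weighted sum:
3 x 64 + 2 x 65 = 322
Total weight:
3 + 2 = 5
Weighted average:
322 / 5 = 64.4

64.4


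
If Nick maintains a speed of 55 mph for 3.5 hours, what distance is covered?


Use the formula: distance = speed x time
Speed = 55 mph, Time = 3.5 hours
55 x 3.5 = 192.5 miles

192.5 miles


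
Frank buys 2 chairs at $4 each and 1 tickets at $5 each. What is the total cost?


Cost of chairs:
2 x $4 = $8
Cost of tickets:
1 x $5 = $5
Add both:
$8 + $5 = $13

$13


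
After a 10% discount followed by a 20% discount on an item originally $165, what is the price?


First discount:
10% of $165 = $16.50
Price after first discount:
$165 - $16.50 = $148.50
Second discount:
20% of $148.50 = $29.70
Final price:
$148.50 - $29.70 = $118.80

$118.80


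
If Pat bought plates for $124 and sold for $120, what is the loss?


Selling price = $120
Cost price = $124
Loss = cost price - selling price:
Loss = $124 - $120 = $4

$4


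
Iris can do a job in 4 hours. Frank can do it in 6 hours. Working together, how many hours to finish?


Iris's rate: 1/4 of the job per hour
Frank's rate: 1/6 of the job per hour
Combined rate: 1/4 + 1/6 = 5/12 per hour
Time = 1 / (5/12) = 12/5 = 2.4 hours

2.4 hours


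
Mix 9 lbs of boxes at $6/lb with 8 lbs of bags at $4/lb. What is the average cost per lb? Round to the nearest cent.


Cost of boxes:
9 x $6 = $54
Cost of bags:
8 x $4 = $32
Total cost: $54 + $32 = $86
Total weight: 17 lbs
Average: $86 / 17 = $5.0588... ≈ $5.06/lb

$5.06/lb


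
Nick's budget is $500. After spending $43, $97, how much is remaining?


Add up expenses:
$43 + $97 = $140
Subtract from budget:
$500 - $140 = $360

$360


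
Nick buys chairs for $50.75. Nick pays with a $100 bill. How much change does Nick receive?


Start with the amount paid:
$100
Subtract the price:
$100 - $50.75 = $49.25

$49.25


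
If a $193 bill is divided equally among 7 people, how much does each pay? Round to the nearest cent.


Total bill: $193
Number of people: 7
Each pays: $193 / 7 = $27.5714... ≈ $27.57

$27.57


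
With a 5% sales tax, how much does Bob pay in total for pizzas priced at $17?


Calculate the tax:
5% of $17 = $0.85
Add tax to price:
$17 + $0.85 = $17.85

$17.85


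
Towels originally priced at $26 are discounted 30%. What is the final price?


Calculate the discount amount:
30% of $26 = $7.80
Subtract from original:
$26 - $7.80 = $18.20

$18.20


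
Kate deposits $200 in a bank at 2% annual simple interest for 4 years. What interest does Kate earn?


Use the formula I = P x R x T / 100
P x R x T = 200 x 2 x 4 = 1600
I = 1600 / 100 = $16

$16


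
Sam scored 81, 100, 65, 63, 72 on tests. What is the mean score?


Add the scores:
81 + 100 + 65 + 63 + 72 = 381
Divide by the number of tests:
381 / 5 = 76.2

76.2


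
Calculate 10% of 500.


Convert percentage to decimal:
10% = 0.1
Multiply:
500 x 0.1 = 50

50


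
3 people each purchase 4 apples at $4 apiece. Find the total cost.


Cost per person:
4 x $4 = $16
Group total:
3 x $16 = $48

$48


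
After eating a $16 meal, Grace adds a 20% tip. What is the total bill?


Calculate the tip:
20% of $16 = $3.20
Add tip to meal cost:
$16 + $3.20 = $19.20

$19.20


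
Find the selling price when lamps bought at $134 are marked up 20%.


Calculate the markup amount:
20% of $134 = $26.80
Add to cost:
$134 + $26.80 = $160.80

$160.80


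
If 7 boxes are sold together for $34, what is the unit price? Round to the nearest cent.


Total cost: $34
Number of items: 7
Unit price: $34 / 7 = $4.8571... ≈ $4.86

$4.86


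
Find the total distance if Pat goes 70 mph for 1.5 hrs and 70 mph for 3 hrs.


Leg 1 distance:
70 x 1.5 = 105 miles
Leg 2 distance:
70 x 3 = 210 miles
Total distance:
105 + 210 = 315 miles

315 miles


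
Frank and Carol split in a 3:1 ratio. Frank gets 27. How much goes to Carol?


Find the multiplier:
27 / 3 = 9
Apply to Carol's share:
1 x 9 = 9

9


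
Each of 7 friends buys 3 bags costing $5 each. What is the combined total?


Cost per person:
3 x $5 = $15
Group total:
7 x $15 = $105

$105


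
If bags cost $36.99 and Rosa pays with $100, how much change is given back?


Start with the amount paid:
$100
Subtract the price:
$100 - $36.99 = $63.01

$63.01


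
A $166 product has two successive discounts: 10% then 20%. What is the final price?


First discount:
10% of $166 = $16.60
Price after first discount:
$166 - $16.60 = $149.40
Second discount:
20% of $149.40 = $29.88
Final price:
$149.40 - $29.88 = $119.52

$119.52


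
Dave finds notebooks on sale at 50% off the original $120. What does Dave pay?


Calculate the discount amount:
50% of $120 = $60
Subtract from original:
$120 - $60 = $60

$60


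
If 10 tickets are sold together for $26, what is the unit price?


Total cost: $26
Number of items: 10
Unit price: $26 / 10 = $2.60

$2.60


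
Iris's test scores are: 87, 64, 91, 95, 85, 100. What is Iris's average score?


Add the scores:
87 + 64 + 91 + 95 + 85 + 100 = 522
Divide by the number of tests:
522 / 6 = 87

87


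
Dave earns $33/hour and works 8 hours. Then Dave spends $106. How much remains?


Calculate earnings:
8 x $33 = $264
Subtract spending:
$264 - $106 = $158

$158


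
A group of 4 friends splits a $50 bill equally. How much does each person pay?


Total bill: $50
Number of people: 4
Each pays: $50 / 4 = $12.50

$12.50


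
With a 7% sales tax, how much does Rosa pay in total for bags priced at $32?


Calculate the tax:
7% of $32 = $2.24
Add tax to price:
$32 + $2.24 = $34.24

$34.24


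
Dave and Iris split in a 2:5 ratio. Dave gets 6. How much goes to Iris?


Find the multiplier:
6 / 2 = 3
Apply to Iris's share:
5 x 3 = 15

15


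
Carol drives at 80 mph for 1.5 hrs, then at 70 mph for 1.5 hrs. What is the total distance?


Leg 1 distance:
80 x 1.5 = 120 miles
Leg 2 distance:
70 x 1.5 = 105 miles
Total distance:
120 + 105 = 225 miles

225 miles


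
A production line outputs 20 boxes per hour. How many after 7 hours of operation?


Production rate: 20 boxes per hour
Time: 7 hours
Total: 20 x 7 = 140 boxes

140 boxes


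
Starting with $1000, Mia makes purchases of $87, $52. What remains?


Add up expenses:
$87 + $52 = $139
Subtract from budget:
$1000 - $139 = $861

$861


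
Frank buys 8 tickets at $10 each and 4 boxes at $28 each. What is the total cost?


Cost of tickets:
8 x $10 = $80
Cost of boxes:
4 x $28 = $112
Add both:
$80 + $112 = $192

$192


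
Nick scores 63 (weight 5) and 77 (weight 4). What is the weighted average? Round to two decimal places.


Weighted sum:
5 x 63 + 4 x 77 = 623
Total weight:
5 + 4 = 9
Weighted average:
623 / 9 = 69.2222... ≈ 69.22

69.22


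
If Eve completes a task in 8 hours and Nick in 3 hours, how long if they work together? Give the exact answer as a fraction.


Eve's rate: 1/8 of the job per hour
Nick's rate: 1/3 of the job per hour
Combined rate: 1/8 + 1/3 = 11/24 per hour
Time = 1 / (11/24) = 24/11 hours (≈ 2.18 hours)

24/11 hours


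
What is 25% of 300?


Convert percentage to decimal:
25% = 0.25
Multiply:
300 x 0.25 = 75

75


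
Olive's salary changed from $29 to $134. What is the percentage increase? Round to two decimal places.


Find the absolute change:
|134 - 29| = 105
Divide by original and multiply by 100:
105 / 29 x 100 = 362.0689...% ≈ 362.07%

362.07%


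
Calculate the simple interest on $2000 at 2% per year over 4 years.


Use the formula I = P x R x T / 100
P x R x T = 2000 x 2 x 4 = 16000
I = 16000 / 100 = $160

$160


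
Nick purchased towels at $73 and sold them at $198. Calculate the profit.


Selling price = $198
Cost price = $73
Profit = selling price - cost price:
Profit = $198 - $73 = $125

$125


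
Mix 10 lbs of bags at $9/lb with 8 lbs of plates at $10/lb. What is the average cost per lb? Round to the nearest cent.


Cost of bags:
10 x $9 = $90
Cost of plates:
8 x $10 = $80
Total cost: $90 + $80 = $170
Total weight: 18 lbs
Average: $170 / 18 = $9.4444... ≈ $9.44/lb

$9.44/lb


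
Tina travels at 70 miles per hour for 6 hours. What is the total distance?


Use the formula: distance = speed x time
Speed = 70 mph, Time = 6 hours
70 x 6 = 420 miles

420 miles


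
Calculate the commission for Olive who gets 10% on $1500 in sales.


Convert rate to decimal:
10% = 0.1
Multiply by sales:
$1500 x 0.1 = $150

$150


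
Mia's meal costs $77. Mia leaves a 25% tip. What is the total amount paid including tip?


Calculate the tip:
25% of $77 = $19.25
Add tip to meal cost:
$77 + $19.25 = $96.25

$96.25


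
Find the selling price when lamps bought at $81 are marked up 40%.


Calculate the markup amount:
40% of $81 = $32.40
Add to cost:
$81 + $32.40 = $113.40

$113.40


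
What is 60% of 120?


Convert percentage to decimal:
60% = 0.6
Multiply:
120 x 0.6 = 72

72


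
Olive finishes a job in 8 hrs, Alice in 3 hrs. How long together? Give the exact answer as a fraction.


Olive's rate: 1/8 of the job per hour
Alice's rate: 1/3 of the job per hour
Combined rate: 1/8 + 1/3 = 11/24 per hour
Time = 1 / (11/24) = 24/11 hours (≈ 2.18 hours)

24/11 hours


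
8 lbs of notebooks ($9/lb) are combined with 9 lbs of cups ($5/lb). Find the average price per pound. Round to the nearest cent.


Cost of notebooks:
8 x $9 = $72
Cost of cups:
9 x $5 = $45
Total cost: $72 + $45 = $117
Total weight: 17 lbs
Average: $117 / 17 = $6.8823... ≈ $6.88/lb

$6.88/lb


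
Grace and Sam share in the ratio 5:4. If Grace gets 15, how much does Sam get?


Find the multiplier:
15 / 5 = 3
Apply to Sam's share:
4 x 3 = 12

12


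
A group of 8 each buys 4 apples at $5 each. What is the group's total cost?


Cost per person:
4 x $5 = $20
Group total:
8 x $20 = $160

$160


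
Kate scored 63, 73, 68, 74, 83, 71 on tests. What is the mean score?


Add the scores:
63 + 73 + 68 + 74 + 83 + 71 = 432
Divide by the number of tests:
432 / 6 = 72

72


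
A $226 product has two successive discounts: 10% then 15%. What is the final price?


First discount:
10% of $226 = $22.60
Price after first discount:
$226 - $22.60 = $203.40
Second discount:
15% of $203.40 = $30.51
Final price:
$203.40 - $30.51 = $172.89

$172.89


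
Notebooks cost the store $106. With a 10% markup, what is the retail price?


Calculate the markup amount:
10% of $106 = $10.60
Add to cost:
$106 + $10.60 = $116.60

$116.60


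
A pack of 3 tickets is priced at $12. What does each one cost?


Total cost: $12
Number of items: 3
Unit price: $12 / 3 = $4

$4


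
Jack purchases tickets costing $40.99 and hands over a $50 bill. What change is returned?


Start with the amount paid:
$50
Subtract the price:
$50 - $40.99 = $9.01

$9.01


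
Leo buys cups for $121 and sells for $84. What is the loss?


Selling price = $84
Cost price = $121
Loss = cost price - selling price:
Loss = $121 - $84 = $37

$37


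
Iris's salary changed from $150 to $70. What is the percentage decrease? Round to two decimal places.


Find the absolute change:
|70 - 150| = 80
Divide by original and multiply by 100:
80 / 150 x 100 = 53.3333...% ≈ 53.33%

53.33%


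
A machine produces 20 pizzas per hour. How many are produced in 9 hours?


Production rate: 20 pizzas per hour
Time: 9 hours
Total: 20 x 9 = 180 pizzas

180 pizzas


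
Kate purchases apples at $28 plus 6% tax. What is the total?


Calculate the tax:
6% of $28 = $1.68
Add tax to price:
$28 + $1.68 = $29.68

$29.68


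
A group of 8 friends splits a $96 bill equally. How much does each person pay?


Total bill: $96
Number of people: 8
Each pays: $96 / 8 = $12

$12


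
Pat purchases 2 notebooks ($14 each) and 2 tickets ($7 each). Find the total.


Cost of notebooks:
2 x $14 = $28
Cost of tickets:
2 x $7 = $14
Add both:
$28 + $14 = $42

$42


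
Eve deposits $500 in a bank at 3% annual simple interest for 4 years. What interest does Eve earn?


Use the formula I = P x R x T / 100
P x R x T = 500 x 3 x 4 = 6000
I = 6000 / 100 = $60

$60


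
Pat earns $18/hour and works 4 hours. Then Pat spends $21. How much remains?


Calculate earnings:
4 x $18 = $72
Subtract spending:
$72 - $21 = $51

$51


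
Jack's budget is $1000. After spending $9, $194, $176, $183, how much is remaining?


Add up expenses:
$9 + $194 + $176 + $183 = $562
Subtract from budget:
$1000 - $562 = $438

$438


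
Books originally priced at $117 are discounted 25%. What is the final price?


Calculate the discount amount:
25% of $117 = $29.25
Subtract from original:
$117 - $29.25 = $87.75

$87.75


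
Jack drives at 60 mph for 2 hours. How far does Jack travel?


Use the formula: distance = speed x time
Speed = 60 mph, Time = 2 hours
60 x 2 = 120 miles

120 miles


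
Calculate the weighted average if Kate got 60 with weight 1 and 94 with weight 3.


Weighted sum:
1 x 60 + 3 x 94 = 342
Total weight:
1 + 3 = 4
Weighted average:
342 / 4 = 85.5

85.5


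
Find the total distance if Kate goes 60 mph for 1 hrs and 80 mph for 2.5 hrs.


Leg 1 distance:
60 x 1 = 60 miles
Leg 2 distance:
80 x 2.5 = 200 miles
Total distance:
60 + 200 = 260 miles

260 miles


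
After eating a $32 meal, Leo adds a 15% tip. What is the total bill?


Calculate the tip:
15% of $32 = $4.80
Add tip to meal cost:
$32 + $4.80 = $36.80

$36.80


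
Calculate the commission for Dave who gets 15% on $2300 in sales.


Convert rate to decimal:
15% = 0.15
Multiply by sales:
$2300 x 0.15 = $345

$345


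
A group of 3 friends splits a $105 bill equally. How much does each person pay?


Total bill: $105
Number of people: 3
Each pays: $105 / 3 = $35

$35


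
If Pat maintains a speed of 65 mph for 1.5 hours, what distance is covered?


Use the formula: distance = speed x time
Speed = 65 mph, Time = 1.5 hours
65 x 1.5 = 97.5 miles

97.5 miles


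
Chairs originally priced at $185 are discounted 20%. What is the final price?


Calculate the discount amount:
20% of $185 = $37
Subtract from original:
$185 - $37 = $148

$148


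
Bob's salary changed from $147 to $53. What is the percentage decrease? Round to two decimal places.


Find the absolute change:
|53 - 147| = 94
Divide by original and multiply by 100:
94 / 147 x 100 = 63.9455...% ≈ 63.95%

63.95%


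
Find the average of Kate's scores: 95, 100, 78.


Add the scores:
95 + 100 + 78 = 273
Divide by the number of tests:
273 / 3 = 91

91


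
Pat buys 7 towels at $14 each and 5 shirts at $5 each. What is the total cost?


Cost of towels:
7 x $14 = $98
Cost of shirts:
5 x $5 = $25
Add both:
$98 + $25 = $123

$123


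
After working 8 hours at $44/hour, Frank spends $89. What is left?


Calculate earnings:
8 x $44 = $352
Subtract spending:
$352 - $89 = $263

$263
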